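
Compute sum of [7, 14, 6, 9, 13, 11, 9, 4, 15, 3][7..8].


Prefix sums: [0, 7, 21, 27, 36, 49, 60, 69, 73, 88, 91]
Sum[7..8] = prefix[9] - prefix[7] = 88 - 69 = 19


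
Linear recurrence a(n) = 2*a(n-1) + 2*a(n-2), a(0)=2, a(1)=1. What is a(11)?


Build bottom-up:
...a(9)=6032, a(10)=16480, a(11)=2*16480+2*6032=45024


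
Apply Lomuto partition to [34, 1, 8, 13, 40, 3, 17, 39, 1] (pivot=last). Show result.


Elements <= 1 go left of pivot.
Result: [1, 1, 8, 13, 40, 3, 17, 39, 34], pivot at index 1


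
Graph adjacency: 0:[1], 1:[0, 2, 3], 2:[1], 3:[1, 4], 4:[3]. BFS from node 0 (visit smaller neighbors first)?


BFS queue: start with [0]
Visit order: [0, 1, 2, 3, 4]


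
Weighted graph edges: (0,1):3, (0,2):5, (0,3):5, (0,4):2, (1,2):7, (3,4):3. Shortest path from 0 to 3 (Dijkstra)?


Dijkstra from 0:
Distances: {0: 0, 1: 3, 2: 5, 3: 5, 4: 2}
Shortest distance to 3 = 5, path = [0, 3]


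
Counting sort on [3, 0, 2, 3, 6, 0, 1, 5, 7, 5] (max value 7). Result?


Count array: [2, 1, 1, 2, 0, 2, 1, 1]
Reconstruct: [0, 0, 1, 2, 3, 3, 5, 5, 6, 7]


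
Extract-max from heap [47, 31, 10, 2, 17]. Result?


Max = 47
Replace root with last, heapify down
Resulting heap: [31, 17, 10, 2]


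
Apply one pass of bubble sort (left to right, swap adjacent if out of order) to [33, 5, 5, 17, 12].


After one pass: [5, 5, 17, 12, 33]


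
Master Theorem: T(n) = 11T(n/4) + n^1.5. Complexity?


a=11, b=4, c=1.5. log_4(11)=1.730 > c=1.5. Case 1: O(n^log_b(a)) = O(n^1.730)
Complexity: O(n^1.730)


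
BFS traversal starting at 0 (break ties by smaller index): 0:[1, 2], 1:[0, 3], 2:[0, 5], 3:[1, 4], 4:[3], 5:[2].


BFS queue: start with [0]
Visit order: [0, 1, 2, 3, 5, 4]


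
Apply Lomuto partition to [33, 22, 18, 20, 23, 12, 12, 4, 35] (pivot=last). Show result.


Elements <= 35 go left of pivot.
Result: [33, 22, 18, 20, 23, 12, 12, 4, 35], pivot at index 8


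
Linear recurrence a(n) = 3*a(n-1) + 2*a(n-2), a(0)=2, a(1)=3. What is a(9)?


Build bottom-up:
...a(7)=7269, a(8)=25889, a(9)=3*25889+2*7269=92205


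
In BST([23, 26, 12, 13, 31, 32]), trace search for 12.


BST root = 23
Search for 12: compare at each node
Path: [23, 12]


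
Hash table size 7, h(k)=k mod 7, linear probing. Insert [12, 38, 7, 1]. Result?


Insertions: 12->slot 5; 38->slot 3; 7->slot 0; 1->slot 1
Table: [7, 1, None, 38, None, 12, None]


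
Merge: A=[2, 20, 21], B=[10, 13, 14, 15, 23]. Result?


Compare heads, take smaller each step.
Merged: [2, 10, 13, 14, 15, 20, 21, 23]


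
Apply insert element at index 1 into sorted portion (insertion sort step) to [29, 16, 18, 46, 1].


After one pass: [16, 29, 18, 46, 1]


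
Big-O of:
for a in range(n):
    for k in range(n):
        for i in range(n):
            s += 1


Per nesting level: O(n) * O(n) * O(n) = O(n^3)
Complexity: O(n^3)


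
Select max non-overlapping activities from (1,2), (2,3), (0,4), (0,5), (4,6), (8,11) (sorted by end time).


Greedy: pick earliest-ending, then skip overlaps.
Selected (4 activities): [(1, 2), (2, 3), (4, 6), (8, 11)]


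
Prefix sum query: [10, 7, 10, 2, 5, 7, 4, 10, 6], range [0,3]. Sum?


Prefix sums: [0, 10, 17, 27, 29, 34, 41, 45, 55, 61]
Sum[0..3] = prefix[4] - prefix[0] = 29 - 0 = 29


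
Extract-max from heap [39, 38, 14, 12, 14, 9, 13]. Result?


Max = 39
Replace root with last, heapify down
Resulting heap: [38, 14, 14, 12, 13, 9]


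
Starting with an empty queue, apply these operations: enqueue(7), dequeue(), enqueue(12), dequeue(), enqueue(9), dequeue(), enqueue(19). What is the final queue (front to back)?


enqueue(7) -> [7]
dequeue() returns 7 -> []
enqueue(12) -> [12]
dequeue() returns 12 -> []
enqueue(9) -> [9]
dequeue() returns 9 -> []
enqueue(19) -> [19]
Final queue (front to back): [19]


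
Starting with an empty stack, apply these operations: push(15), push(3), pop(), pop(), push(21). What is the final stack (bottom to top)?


push(15) -> [15]
push(3) -> [15, 3]
pop() returns 3 -> [15]
pop() returns 15 -> []
push(21) -> [21]
Final stack (bottom to top): [21]


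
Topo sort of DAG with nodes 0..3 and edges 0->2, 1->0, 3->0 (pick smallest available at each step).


Kahn's algorithm, process smallest node first
Order: [1, 3, 0, 2]


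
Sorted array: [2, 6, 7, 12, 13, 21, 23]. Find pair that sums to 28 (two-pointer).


Two pointers: lo=0, hi=6
Found pair: (7, 21) summing to 28


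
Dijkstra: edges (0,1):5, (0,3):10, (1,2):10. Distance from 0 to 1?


Dijkstra from 0:
Distances: {0: 0, 1: 5, 2: 15, 3: 10}
Shortest distance to 1 = 5, path = [0, 1]


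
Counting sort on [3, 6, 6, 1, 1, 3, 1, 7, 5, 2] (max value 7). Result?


Count array: [0, 3, 1, 2, 0, 1, 2, 1]
Reconstruct: [1, 1, 1, 2, 3, 3, 5, 6, 6, 7]


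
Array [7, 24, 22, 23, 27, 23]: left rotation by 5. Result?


Left rotate by 5: [23, 7, 24, 22, 23, 27]


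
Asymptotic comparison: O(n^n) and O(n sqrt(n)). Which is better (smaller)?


n^1.5 grows slower than n^n
O(n sqrt(n)) is asymptotically smaller; O(n^n) grows faster


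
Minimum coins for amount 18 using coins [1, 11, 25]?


dp[0]=0; dp[i]=1+min(dp[i-c] for c in coins)
...dp[13]=3, dp[14]=4, dp[15]=5, dp[16]=6, dp[17]=7, dp[18]=8
Minimum coins for 18 = 8


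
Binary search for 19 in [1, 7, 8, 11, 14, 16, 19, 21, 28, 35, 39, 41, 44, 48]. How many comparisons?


Search for 19:
[0,13] mid=6 arr[6]=19
Total: 1 comparisons


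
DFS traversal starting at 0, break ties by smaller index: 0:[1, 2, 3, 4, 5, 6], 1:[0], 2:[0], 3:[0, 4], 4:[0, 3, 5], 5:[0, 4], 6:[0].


DFS stack-based: start with [0]
Visit order: [0, 1, 2, 3, 4, 5, 6]


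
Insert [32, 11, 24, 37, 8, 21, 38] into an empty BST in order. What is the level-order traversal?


Root = 32; build tree by BST insertion.
Level-Order traversal: [32, 11, 37, 8, 24, 38, 21]


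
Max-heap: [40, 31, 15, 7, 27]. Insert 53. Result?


Append 53: [40, 31, 15, 7, 27, 53]
Bubble up: swap idx 5(53) with idx 2(15); swap idx 2(53) with idx 0(40)
Result: [53, 31, 40, 7, 27, 15]


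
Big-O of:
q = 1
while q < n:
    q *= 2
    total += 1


Per nesting level: O(log n) = O(log n)
Complexity: O(log n)


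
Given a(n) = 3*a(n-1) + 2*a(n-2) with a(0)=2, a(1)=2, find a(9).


Build bottom-up:
...a(7)=5506, a(8)=19610, a(9)=3*19610+2*5506=69842


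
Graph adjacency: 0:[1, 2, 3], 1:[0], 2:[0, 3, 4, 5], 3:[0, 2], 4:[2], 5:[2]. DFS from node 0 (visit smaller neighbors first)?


DFS stack-based: start with [0]
Visit order: [0, 1, 2, 3, 4, 5]


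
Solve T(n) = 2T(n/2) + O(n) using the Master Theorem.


a=2, b=2, c=1. log_2(2)=1 = c=1. Case 2: O(n^c log n) = O(n log n)
Complexity: O(n log n)


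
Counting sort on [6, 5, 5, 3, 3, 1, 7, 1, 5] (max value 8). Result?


Count array: [0, 2, 0, 2, 0, 3, 1, 1, 0]
Reconstruct: [1, 1, 3, 3, 5, 5, 5, 6, 7]


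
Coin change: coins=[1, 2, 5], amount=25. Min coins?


dp[0]=0; dp[i]=1+min(dp[i-c] for c in coins)
...dp[20]=4, dp[21]=5, dp[22]=5, dp[23]=6, dp[24]=6, dp[25]=5
Minimum coins for 25 = 5


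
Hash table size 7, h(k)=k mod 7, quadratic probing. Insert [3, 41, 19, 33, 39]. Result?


Insertions: 3->slot 3; 41->slot 6; 19->slot 5; 33->slot 2; 39->slot 4
Table: [None, None, 33, 3, 39, 19, 41]


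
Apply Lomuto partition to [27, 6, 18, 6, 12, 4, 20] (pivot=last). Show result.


Elements <= 20 go left of pivot.
Result: [6, 18, 6, 12, 4, 20, 27], pivot at index 5


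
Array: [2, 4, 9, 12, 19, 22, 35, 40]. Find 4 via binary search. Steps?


Search for 4:
[0,7] mid=3 arr[3]=12
[0,2] mid=1 arr[1]=4
Total: 2 comparisons


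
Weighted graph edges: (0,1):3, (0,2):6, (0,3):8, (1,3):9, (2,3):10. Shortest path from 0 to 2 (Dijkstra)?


Dijkstra from 0:
Distances: {0: 0, 1: 3, 2: 6, 3: 8}
Shortest distance to 2 = 6, path = [0, 2]


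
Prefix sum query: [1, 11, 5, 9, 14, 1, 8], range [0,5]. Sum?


Prefix sums: [0, 1, 12, 17, 26, 40, 41, 49]
Sum[0..5] = prefix[6] - prefix[0] = 41 - 0 = 41


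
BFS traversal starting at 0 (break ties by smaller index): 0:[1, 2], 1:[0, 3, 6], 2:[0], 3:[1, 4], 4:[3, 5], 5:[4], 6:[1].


BFS queue: start with [0]
Visit order: [0, 1, 2, 3, 6, 4, 5]


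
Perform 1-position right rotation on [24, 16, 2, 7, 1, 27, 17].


Right rotate by 1: [17, 24, 16, 2, 7, 1, 27]


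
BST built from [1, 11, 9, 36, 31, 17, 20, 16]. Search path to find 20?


BST root = 1
Search for 20: compare at each node
Path: [1, 11, 36, 31, 17, 20]


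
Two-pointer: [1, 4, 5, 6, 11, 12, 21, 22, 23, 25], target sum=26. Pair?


Two pointers: lo=0, hi=9
Found pair: (1, 25) summing to 26


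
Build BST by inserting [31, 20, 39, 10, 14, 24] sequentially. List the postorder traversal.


Root = 31; build tree by BST insertion.
Postorder traversal: [14, 10, 24, 20, 39, 31]


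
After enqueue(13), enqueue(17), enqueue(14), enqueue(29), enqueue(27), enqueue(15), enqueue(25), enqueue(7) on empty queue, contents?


enqueue(13) -> [13]
enqueue(17) -> [13, 17]
enqueue(14) -> [13, 17, 14]
enqueue(29) -> [13, 17, 14, 29]
enqueue(27) -> [13, 17, 14, 29, 27]
enqueue(15) -> [13, 17, 14, 29, 27, 15]
enqueue(25) -> [13, 17, 14, 29, 27, 15, 25]
enqueue(7) -> [13, 17, 14, 29, 27, 15, 25, 7]
Final queue (front to back): [13, 17, 14, 29, 27, 15, 25, 7]


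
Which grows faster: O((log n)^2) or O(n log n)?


polylogarithmic grows slower than linearithmic
O((log n)^2) is asymptotically smaller; O(n log n) grows faster


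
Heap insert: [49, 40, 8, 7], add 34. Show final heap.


Append 34: [49, 40, 8, 7, 34]
Bubble up: no swaps needed
Result: [49, 40, 8, 7, 34]


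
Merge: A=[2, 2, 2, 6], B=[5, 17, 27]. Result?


Compare heads, take smaller each step.
Merged: [2, 2, 2, 5, 6, 17, 27]


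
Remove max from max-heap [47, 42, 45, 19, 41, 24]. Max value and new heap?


Max = 47
Replace root with last, heapify down
Resulting heap: [45, 42, 24, 19, 41]


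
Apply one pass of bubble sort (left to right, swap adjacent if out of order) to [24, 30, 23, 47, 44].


After one pass: [24, 23, 30, 44, 47]


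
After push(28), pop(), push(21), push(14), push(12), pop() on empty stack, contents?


push(28) -> [28]
pop() returns 28 -> []
push(21) -> [21]
push(14) -> [21, 14]
push(12) -> [21, 14, 12]
pop() returns 12 -> [21, 14]
Final stack (bottom to top): [21, 14]


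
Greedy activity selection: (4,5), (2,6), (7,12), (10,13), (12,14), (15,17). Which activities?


Greedy: pick earliest-ending, then skip overlaps.
Selected (4 activities): [(4, 5), (7, 12), (12, 14), (15, 17)]


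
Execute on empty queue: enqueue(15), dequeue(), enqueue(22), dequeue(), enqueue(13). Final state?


enqueue(15) -> [15]
dequeue() returns 15 -> []
enqueue(22) -> [22]
dequeue() returns 22 -> []
enqueue(13) -> [13]
Final queue (front to back): [13]


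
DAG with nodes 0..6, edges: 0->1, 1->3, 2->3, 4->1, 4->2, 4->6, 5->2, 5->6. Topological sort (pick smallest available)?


Kahn's algorithm, process smallest node first
Order: [0, 4, 1, 5, 2, 3, 6]


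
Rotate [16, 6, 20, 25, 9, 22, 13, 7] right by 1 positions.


Right rotate by 1: [7, 16, 6, 20, 25, 9, 22, 13]


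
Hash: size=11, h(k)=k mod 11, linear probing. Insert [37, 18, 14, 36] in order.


Insertions: 37->slot 4; 18->slot 7; 14->slot 3; 36->slot 5
Table: [None, None, None, 14, 37, 36, None, 18, None, None, None]


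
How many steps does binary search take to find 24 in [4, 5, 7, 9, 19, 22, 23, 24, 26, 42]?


Search for 24:
[0,9] mid=4 arr[4]=19
[5,9] mid=7 arr[7]=24
Total: 2 comparisons


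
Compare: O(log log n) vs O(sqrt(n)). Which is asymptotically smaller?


double-logarithmic grows slower than sublinear
O(log log n) is asymptotically smaller; O(sqrt(n)) grows faster


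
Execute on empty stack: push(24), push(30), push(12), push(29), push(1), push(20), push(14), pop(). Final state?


push(24) -> [24]
push(30) -> [24, 30]
push(12) -> [24, 30, 12]
push(29) -> [24, 30, 12, 29]
push(1) -> [24, 30, 12, 29, 1]
push(20) -> [24, 30, 12, 29, 1, 20]
push(14) -> [24, 30, 12, 29, 1, 20, 14]
pop() returns 14 -> [24, 30, 12, 29, 1, 20]
Final stack (bottom to top): [24, 30, 12, 29, 1, 20]


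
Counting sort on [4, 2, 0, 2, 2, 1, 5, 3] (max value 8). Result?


Count array: [1, 1, 3, 1, 1, 1, 0, 0, 0]
Reconstruct: [0, 1, 2, 2, 2, 3, 4, 5]


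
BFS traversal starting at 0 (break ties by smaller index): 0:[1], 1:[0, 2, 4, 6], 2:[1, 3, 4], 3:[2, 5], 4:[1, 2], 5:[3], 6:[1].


BFS queue: start with [0]
Visit order: [0, 1, 2, 4, 6, 3, 5]


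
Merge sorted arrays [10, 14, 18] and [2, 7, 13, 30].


Compare heads, take smaller each step.
Merged: [2, 7, 10, 13, 14, 18, 30]


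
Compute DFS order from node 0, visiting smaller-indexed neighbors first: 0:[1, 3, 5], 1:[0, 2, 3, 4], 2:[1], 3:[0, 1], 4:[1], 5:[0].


DFS stack-based: start with [0]
Visit order: [0, 1, 2, 3, 4, 5]


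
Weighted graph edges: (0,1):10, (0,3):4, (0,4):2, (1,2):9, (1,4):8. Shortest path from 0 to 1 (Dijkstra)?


Dijkstra from 0:
Distances: {0: 0, 1: 10, 2: 19, 3: 4, 4: 2}
Shortest distance to 1 = 10, path = [0, 1]


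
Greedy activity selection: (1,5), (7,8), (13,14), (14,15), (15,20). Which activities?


Greedy: pick earliest-ending, then skip overlaps.
Selected (5 activities): [(1, 5), (7, 8), (13, 14), (14, 15), (15, 20)]


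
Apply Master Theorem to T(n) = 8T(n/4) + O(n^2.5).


a=8, b=4, c=2.5. log_4(8)=1.5 < c=2.5. Case 3: O(n^c) = O(n^2.500)
Complexity: O(n^2.500)


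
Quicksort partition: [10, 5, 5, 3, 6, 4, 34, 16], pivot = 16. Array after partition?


Elements <= 16 go left of pivot.
Result: [10, 5, 5, 3, 6, 4, 16, 34], pivot at index 6


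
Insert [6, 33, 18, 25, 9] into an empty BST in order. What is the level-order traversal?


Root = 6; build tree by BST insertion.
Level-Order traversal: [6, 33, 18, 9, 25]


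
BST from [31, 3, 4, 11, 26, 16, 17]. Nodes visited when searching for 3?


BST root = 31
Search for 3: compare at each node
Path: [31, 3]


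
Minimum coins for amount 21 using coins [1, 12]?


dp[0]=0; dp[i]=1+min(dp[i-c] for c in coins)
...dp[16]=5, dp[17]=6, dp[18]=7, dp[19]=8, dp[20]=9, dp[21]=10
Minimum coins for 21 = 10


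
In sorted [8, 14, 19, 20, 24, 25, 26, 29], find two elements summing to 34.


Two pointers: lo=0, hi=7
Found pair: (8, 26) summing to 34


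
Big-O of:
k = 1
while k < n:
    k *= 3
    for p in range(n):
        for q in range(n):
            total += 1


Per nesting level: O(log n) * O(n) * O(n) = O(n^2 log n)
Complexity: O(n^2 log n)


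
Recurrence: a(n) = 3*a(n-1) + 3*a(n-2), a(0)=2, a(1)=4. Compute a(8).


Build bottom-up:
...a(6)=3618, a(7)=13716, a(8)=3*13716+3*3618=52002


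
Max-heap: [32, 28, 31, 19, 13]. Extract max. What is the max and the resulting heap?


Max = 32
Replace root with last, heapify down
Resulting heap: [31, 28, 13, 19]


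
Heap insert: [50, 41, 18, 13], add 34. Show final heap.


Append 34: [50, 41, 18, 13, 34]
Bubble up: no swaps needed
Result: [50, 41, 18, 13, 34]


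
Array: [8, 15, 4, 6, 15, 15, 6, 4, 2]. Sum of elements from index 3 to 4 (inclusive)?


Prefix sums: [0, 8, 23, 27, 33, 48, 63, 69, 73, 75]
Sum[3..4] = prefix[5] - prefix[3] = 48 - 27 = 21


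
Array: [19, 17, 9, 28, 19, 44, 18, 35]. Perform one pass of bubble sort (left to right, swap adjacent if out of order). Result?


After one pass: [17, 9, 19, 19, 28, 18, 35, 44]


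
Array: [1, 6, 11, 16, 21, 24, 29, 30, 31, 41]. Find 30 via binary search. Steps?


Search for 30:
[0,9] mid=4 arr[4]=21
[5,9] mid=7 arr[7]=30
Total: 2 comparisons


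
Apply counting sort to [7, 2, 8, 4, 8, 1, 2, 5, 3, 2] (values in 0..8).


Count array: [0, 1, 3, 1, 1, 1, 0, 1, 2]
Reconstruct: [1, 2, 2, 2, 3, 4, 5, 7, 8, 8]


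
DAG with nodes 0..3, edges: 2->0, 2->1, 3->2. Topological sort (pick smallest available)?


Kahn's algorithm, process smallest node first
Order: [3, 2, 0, 1]


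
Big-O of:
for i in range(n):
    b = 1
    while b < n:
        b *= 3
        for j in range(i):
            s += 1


Per nesting level: O(n) * O(log n) * O(n) [triangular over i] = O(n^2 log n)
Complexity: O(n^2 log n)


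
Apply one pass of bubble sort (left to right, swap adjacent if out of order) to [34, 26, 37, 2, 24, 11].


After one pass: [26, 34, 2, 24, 11, 37]


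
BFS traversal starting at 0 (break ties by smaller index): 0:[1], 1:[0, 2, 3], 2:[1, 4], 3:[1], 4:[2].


BFS queue: start with [0]
Visit order: [0, 1, 2, 3, 4]


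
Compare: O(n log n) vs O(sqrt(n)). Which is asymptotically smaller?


sublinear grows slower than linearithmic
O(sqrt(n)) is asymptotically smaller; O(n log n) grows faster


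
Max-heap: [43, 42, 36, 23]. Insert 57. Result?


Append 57: [43, 42, 36, 23, 57]
Bubble up: swap idx 4(57) with idx 1(42); swap idx 1(57) with idx 0(43)
Result: [57, 43, 36, 23, 42]


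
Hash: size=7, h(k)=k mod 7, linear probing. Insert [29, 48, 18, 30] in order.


Insertions: 29->slot 1; 48->slot 6; 18->slot 4; 30->slot 2
Table: [None, 29, 30, None, 18, None, 48]


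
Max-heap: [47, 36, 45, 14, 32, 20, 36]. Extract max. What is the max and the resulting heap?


Max = 47
Replace root with last, heapify down
Resulting heap: [45, 36, 36, 14, 32, 20]


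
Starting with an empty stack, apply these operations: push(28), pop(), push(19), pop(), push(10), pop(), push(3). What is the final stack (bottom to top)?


push(28) -> [28]
pop() returns 28 -> []
push(19) -> [19]
pop() returns 19 -> []
push(10) -> [10]
pop() returns 10 -> []
push(3) -> [3]
Final stack (bottom to top): [3]


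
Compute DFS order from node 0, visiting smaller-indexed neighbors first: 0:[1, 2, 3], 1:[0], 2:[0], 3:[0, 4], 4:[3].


DFS stack-based: start with [0]
Visit order: [0, 1, 2, 3, 4]


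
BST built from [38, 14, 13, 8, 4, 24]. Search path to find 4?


BST root = 38
Search for 4: compare at each node
Path: [38, 14, 13, 8, 4]


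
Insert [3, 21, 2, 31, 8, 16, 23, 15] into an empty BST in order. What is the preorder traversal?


Root = 3; build tree by BST insertion.
Preorder traversal: [3, 2, 21, 8, 16, 15, 31, 23]


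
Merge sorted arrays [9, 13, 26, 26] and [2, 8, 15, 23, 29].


Compare heads, take smaller each step.
Merged: [2, 8, 9, 13, 15, 23, 26, 26, 29]


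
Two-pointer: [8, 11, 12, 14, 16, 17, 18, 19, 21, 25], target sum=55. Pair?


Two pointers: lo=0, hi=9
No pair sums to 55


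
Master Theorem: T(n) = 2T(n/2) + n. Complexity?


a=2, b=2, c=1. log_2(2)=1 = c=1. Case 2: O(n^c log n) = O(n log n)
Complexity: O(n log n)


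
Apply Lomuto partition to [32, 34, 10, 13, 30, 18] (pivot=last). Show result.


Elements <= 18 go left of pivot.
Result: [10, 13, 18, 34, 30, 32], pivot at index 2


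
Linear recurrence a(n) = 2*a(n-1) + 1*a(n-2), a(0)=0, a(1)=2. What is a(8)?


Build bottom-up:
...a(6)=140, a(7)=338, a(8)=2*338+1*140=816


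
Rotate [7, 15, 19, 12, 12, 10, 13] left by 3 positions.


Left rotate by 3: [12, 12, 10, 13, 7, 15, 19]


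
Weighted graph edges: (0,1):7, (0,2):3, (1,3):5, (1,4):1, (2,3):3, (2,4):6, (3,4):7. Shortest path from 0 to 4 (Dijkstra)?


Dijkstra from 0:
Distances: {0: 0, 1: 7, 2: 3, 3: 6, 4: 8}
Shortest distance to 4 = 8, path = [0, 1, 4]


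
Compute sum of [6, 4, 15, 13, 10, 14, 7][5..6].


Prefix sums: [0, 6, 10, 25, 38, 48, 62, 69]
Sum[5..6] = prefix[7] - prefix[5] = 69 - 48 = 21


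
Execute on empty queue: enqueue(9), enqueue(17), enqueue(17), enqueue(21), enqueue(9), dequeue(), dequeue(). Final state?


enqueue(9) -> [9]
enqueue(17) -> [9, 17]
enqueue(17) -> [9, 17, 17]
enqueue(21) -> [9, 17, 17, 21]
enqueue(9) -> [9, 17, 17, 21, 9]
dequeue() returns 9 -> [17, 17, 21, 9]
dequeue() returns 17 -> [17, 21, 9]
Final queue (front to back): [17, 21, 9]


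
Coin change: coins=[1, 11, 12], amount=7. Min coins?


dp[0]=0; dp[i]=1+min(dp[i-c] for c in coins)
...dp[2]=2, dp[3]=3, dp[4]=4, dp[5]=5, dp[6]=6, dp[7]=7
Minimum coins for 7 = 7


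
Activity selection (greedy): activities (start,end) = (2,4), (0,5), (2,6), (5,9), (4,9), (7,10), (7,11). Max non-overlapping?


Greedy: pick earliest-ending, then skip overlaps.
Selected (2 activities): [(2, 4), (5, 9)]


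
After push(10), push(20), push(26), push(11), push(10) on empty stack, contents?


push(10) -> [10]
push(20) -> [10, 20]
push(26) -> [10, 20, 26]
push(11) -> [10, 20, 26, 11]
push(10) -> [10, 20, 26, 11, 10]
Final stack (bottom to top): [10, 20, 26, 11, 10]


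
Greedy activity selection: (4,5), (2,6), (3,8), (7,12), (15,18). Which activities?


Greedy: pick earliest-ending, then skip overlaps.
Selected (3 activities): [(4, 5), (7, 12), (15, 18)]


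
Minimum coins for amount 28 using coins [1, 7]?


dp[0]=0; dp[i]=1+min(dp[i-c] for c in coins)
...dp[23]=5, dp[24]=6, dp[25]=7, dp[26]=8, dp[27]=9, dp[28]=4
Minimum coins for 28 = 4


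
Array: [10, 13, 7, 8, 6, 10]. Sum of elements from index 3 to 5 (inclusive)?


Prefix sums: [0, 10, 23, 30, 38, 44, 54]
Sum[3..5] = prefix[6] - prefix[3] = 54 - 30 = 24


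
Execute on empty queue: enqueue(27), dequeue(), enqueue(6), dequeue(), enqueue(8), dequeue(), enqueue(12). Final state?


enqueue(27) -> [27]
dequeue() returns 27 -> []
enqueue(6) -> [6]
dequeue() returns 6 -> []
enqueue(8) -> [8]
dequeue() returns 8 -> []
enqueue(12) -> [12]
Final queue (front to back): [12]


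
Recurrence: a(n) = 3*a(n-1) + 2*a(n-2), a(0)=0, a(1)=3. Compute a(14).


Build bottom-up:
...a(12)=3030885, a(13)=10794657, a(14)=3*10794657+2*3030885=38445741


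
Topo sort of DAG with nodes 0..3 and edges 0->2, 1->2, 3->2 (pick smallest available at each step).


Kahn's algorithm, process smallest node first
Order: [0, 1, 3, 2]


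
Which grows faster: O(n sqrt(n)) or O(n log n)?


linearithmic grows slower than n^1.5
O(n log n) is asymptotically smaller; O(n sqrt(n)) grows faster


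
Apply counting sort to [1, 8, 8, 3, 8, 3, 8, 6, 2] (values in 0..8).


Count array: [0, 1, 1, 2, 0, 0, 1, 0, 4]
Reconstruct: [1, 2, 3, 3, 6, 8, 8, 8, 8]


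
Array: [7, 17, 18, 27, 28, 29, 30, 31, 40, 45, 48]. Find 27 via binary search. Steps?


Search for 27:
[0,10] mid=5 arr[5]=29
[0,4] mid=2 arr[2]=18
[3,4] mid=3 arr[3]=27
Total: 3 comparisons


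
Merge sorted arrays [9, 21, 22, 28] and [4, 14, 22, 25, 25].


Compare heads, take smaller each step.
Merged: [4, 9, 14, 21, 22, 22, 25, 25, 28]


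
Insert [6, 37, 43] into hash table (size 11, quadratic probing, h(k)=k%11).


Insertions: 6->slot 6; 37->slot 4; 43->slot 10
Table: [None, None, None, None, 37, None, 6, None, None, None, 43]


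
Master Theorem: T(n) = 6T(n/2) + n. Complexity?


a=6, b=2, c=1. log_2(6)=2.585 > c=1. Case 1: O(n^log_b(a)) = O(n^2.585)
Complexity: O(n^2.585)


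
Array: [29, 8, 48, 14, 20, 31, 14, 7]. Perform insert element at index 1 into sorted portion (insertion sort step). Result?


After one pass: [8, 29, 48, 14, 20, 31, 14, 7]


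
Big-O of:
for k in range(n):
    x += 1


Per nesting level: O(n) = O(n)
Complexity: O(n)


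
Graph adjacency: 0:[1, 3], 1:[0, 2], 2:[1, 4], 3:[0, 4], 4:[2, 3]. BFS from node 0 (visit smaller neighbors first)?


BFS queue: start with [0]
Visit order: [0, 1, 3, 2, 4]


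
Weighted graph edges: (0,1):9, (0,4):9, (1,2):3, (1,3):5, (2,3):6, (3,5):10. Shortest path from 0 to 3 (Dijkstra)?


Dijkstra from 0:
Distances: {0: 0, 1: 9, 2: 12, 3: 14, 4: 9, 5: 24}
Shortest distance to 3 = 14, path = [0, 1, 3]


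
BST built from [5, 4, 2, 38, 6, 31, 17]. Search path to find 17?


BST root = 5
Search for 17: compare at each node
Path: [5, 38, 6, 31, 17]


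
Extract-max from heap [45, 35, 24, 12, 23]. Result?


Max = 45
Replace root with last, heapify down
Resulting heap: [35, 23, 24, 12]


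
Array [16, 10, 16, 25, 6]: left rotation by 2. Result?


Left rotate by 2: [16, 25, 6, 16, 10]


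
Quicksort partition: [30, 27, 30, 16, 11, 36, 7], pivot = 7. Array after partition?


Elements <= 7 go left of pivot.
Result: [7, 27, 30, 16, 11, 36, 30], pivot at index 0


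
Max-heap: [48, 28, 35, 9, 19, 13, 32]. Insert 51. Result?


Append 51: [48, 28, 35, 9, 19, 13, 32, 51]
Bubble up: swap idx 7(51) with idx 3(9); swap idx 3(51) with idx 1(28); swap idx 1(51) with idx 0(48)
Result: [51, 48, 35, 28, 19, 13, 32, 9]


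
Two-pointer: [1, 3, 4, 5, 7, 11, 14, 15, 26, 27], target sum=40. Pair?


Two pointers: lo=0, hi=9
Found pair: (14, 26) summing to 40


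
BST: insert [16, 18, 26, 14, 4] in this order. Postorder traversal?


Root = 16; build tree by BST insertion.
Postorder traversal: [4, 14, 26, 18, 16]


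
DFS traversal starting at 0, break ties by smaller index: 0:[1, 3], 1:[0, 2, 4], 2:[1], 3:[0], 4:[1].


DFS stack-based: start with [0]
Visit order: [0, 1, 2, 4, 3]


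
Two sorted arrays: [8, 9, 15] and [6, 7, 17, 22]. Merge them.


Compare heads, take smaller each step.
Merged: [6, 7, 8, 9, 15, 17, 22]


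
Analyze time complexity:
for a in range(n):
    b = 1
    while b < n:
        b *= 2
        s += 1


Per nesting level: O(n) * O(log n) = O(n log n)
Complexity: O(n log n)


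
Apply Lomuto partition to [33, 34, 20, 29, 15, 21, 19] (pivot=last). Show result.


Elements <= 19 go left of pivot.
Result: [15, 19, 20, 29, 33, 21, 34], pivot at index 1


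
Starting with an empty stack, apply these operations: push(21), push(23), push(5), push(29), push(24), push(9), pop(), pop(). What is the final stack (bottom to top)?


push(21) -> [21]
push(23) -> [21, 23]
push(5) -> [21, 23, 5]
push(29) -> [21, 23, 5, 29]
push(24) -> [21, 23, 5, 29, 24]
push(9) -> [21, 23, 5, 29, 24, 9]
pop() returns 9 -> [21, 23, 5, 29, 24]
pop() returns 24 -> [21, 23, 5, 29]
Final stack (bottom to top): [21, 23, 5, 29]


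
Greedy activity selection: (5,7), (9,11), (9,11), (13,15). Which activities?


Greedy: pick earliest-ending, then skip overlaps.
Selected (3 activities): [(5, 7), (9, 11), (13, 15)]


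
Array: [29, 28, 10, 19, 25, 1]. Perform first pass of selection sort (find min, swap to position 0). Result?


After one pass: [1, 28, 10, 19, 25, 29]


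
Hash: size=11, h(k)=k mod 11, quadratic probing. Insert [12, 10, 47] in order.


Insertions: 12->slot 1; 10->slot 10; 47->slot 3
Table: [None, 12, None, 47, None, None, None, None, None, None, 10]


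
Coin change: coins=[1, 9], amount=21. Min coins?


dp[0]=0; dp[i]=1+min(dp[i-c] for c in coins)
...dp[16]=8, dp[17]=9, dp[18]=2, dp[19]=3, dp[20]=4, dp[21]=5
Minimum coins for 21 = 5


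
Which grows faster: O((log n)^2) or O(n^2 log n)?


polylogarithmic grows slower than n^2 log n
O((log n)^2) is asymptotically smaller; O(n^2 log n) grows faster


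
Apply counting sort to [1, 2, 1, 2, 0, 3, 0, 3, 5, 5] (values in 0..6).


Count array: [2, 2, 2, 2, 0, 2, 0]
Reconstruct: [0, 0, 1, 1, 2, 2, 3, 3, 5, 5]


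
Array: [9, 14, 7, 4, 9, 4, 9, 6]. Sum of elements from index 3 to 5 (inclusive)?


Prefix sums: [0, 9, 23, 30, 34, 43, 47, 56, 62]
Sum[3..5] = prefix[6] - prefix[3] = 47 - 30 = 17


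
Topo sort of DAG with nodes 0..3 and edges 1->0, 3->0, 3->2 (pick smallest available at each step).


Kahn's algorithm, process smallest node first
Order: [1, 3, 0, 2]


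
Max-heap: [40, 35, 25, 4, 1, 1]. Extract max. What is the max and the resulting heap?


Max = 40
Replace root with last, heapify down
Resulting heap: [35, 4, 25, 1, 1]


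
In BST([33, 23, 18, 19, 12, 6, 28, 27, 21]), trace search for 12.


BST root = 33
Search for 12: compare at each node
Path: [33, 23, 18, 12]


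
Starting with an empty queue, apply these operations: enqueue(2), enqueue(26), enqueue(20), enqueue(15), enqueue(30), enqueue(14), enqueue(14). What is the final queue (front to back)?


enqueue(2) -> [2]
enqueue(26) -> [2, 26]
enqueue(20) -> [2, 26, 20]
enqueue(15) -> [2, 26, 20, 15]
enqueue(30) -> [2, 26, 20, 15, 30]
enqueue(14) -> [2, 26, 20, 15, 30, 14]
enqueue(14) -> [2, 26, 20, 15, 30, 14, 14]
Final queue (front to back): [2, 26, 20, 15, 30, 14, 14]


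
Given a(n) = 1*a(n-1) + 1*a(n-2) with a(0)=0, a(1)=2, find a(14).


Build bottom-up:
...a(12)=288, a(13)=466, a(14)=1*466+1*288=754


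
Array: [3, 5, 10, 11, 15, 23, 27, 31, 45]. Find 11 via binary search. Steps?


Search for 11:
[0,8] mid=4 arr[4]=15
[0,3] mid=1 arr[1]=5
[2,3] mid=2 arr[2]=10
[3,3] mid=3 arr[3]=11
Total: 4 comparisons


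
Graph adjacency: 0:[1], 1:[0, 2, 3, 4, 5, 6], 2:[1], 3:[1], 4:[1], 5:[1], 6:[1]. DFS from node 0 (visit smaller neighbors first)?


DFS stack-based: start with [0]
Visit order: [0, 1, 2, 3, 4, 5, 6]


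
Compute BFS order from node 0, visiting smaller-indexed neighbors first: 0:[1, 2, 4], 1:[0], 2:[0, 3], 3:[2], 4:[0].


BFS queue: start with [0]
Visit order: [0, 1, 2, 4, 3]


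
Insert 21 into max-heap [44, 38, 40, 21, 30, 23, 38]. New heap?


Append 21: [44, 38, 40, 21, 30, 23, 38, 21]
Bubble up: no swaps needed
Result: [44, 38, 40, 21, 30, 23, 38, 21]


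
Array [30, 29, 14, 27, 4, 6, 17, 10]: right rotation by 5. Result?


Right rotate by 5: [27, 4, 6, 17, 10, 30, 29, 14]


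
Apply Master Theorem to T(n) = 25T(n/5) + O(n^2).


a=25, b=5, c=2. log_5(25)=2 = c=2. Case 2: O(n^c log n) = O(n^2 log n)
Complexity: O(n^2 log n)


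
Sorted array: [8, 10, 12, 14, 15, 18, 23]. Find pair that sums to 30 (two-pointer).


Two pointers: lo=0, hi=6
Found pair: (12, 18) summing to 30


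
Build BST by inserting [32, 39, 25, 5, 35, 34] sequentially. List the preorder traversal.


Root = 32; build tree by BST insertion.
Preorder traversal: [32, 25, 5, 39, 35, 34]


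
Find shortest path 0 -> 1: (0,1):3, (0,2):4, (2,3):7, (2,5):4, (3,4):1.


Dijkstra from 0:
Distances: {0: 0, 1: 3, 2: 4, 3: 11, 4: 12, 5: 8}
Shortest distance to 1 = 3, path = [0, 1]


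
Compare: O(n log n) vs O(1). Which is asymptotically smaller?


constant grows slower than linearithmic
O(1) is asymptotically smaller; O(n log n) grows faster


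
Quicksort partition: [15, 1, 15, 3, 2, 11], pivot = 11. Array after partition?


Elements <= 11 go left of pivot.
Result: [1, 3, 2, 11, 15, 15], pivot at index 3


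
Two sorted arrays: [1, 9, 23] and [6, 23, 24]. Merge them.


Compare heads, take smaller each step.
Merged: [1, 6, 9, 23, 23, 24]


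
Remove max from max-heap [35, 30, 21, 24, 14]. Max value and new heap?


Max = 35
Replace root with last, heapify down
Resulting heap: [30, 24, 21, 14]


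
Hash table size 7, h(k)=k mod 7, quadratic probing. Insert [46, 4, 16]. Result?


Insertions: 46->slot 4; 4->slot 5; 16->slot 2
Table: [None, None, 16, None, 46, 4, None]


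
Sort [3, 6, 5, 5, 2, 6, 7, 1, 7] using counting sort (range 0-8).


Count array: [0, 1, 1, 1, 0, 2, 2, 2, 0]
Reconstruct: [1, 2, 3, 5, 5, 6, 6, 7, 7]


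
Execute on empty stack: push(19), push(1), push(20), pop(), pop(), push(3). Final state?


push(19) -> [19]
push(1) -> [19, 1]
push(20) -> [19, 1, 20]
pop() returns 20 -> [19, 1]
pop() returns 1 -> [19]
push(3) -> [19, 3]
Final stack (bottom to top): [19, 3]


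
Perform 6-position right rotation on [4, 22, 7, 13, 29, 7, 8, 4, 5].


Right rotate by 6: [13, 29, 7, 8, 4, 5, 4, 22, 7]


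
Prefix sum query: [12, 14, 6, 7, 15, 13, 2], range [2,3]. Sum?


Prefix sums: [0, 12, 26, 32, 39, 54, 67, 69]
Sum[2..3] = prefix[4] - prefix[2] = 39 - 26 = 13


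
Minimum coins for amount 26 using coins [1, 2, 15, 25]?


dp[0]=0; dp[i]=1+min(dp[i-c] for c in coins)
...dp[21]=4, dp[22]=5, dp[23]=5, dp[24]=6, dp[25]=1, dp[26]=2
Minimum coins for 26 = 2


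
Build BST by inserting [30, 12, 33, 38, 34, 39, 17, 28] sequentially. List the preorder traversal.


Root = 30; build tree by BST insertion.
Preorder traversal: [30, 12, 17, 28, 33, 38, 34, 39]


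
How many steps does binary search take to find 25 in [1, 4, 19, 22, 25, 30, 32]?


Search for 25:
[0,6] mid=3 arr[3]=22
[4,6] mid=5 arr[5]=30
[4,4] mid=4 arr[4]=25
Total: 3 comparisons


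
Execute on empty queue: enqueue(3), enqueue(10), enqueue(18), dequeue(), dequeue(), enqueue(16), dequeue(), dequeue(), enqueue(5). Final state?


enqueue(3) -> [3]
enqueue(10) -> [3, 10]
enqueue(18) -> [3, 10, 18]
dequeue() returns 3 -> [10, 18]
dequeue() returns 10 -> [18]
enqueue(16) -> [18, 16]
dequeue() returns 18 -> [16]
dequeue() returns 16 -> []
enqueue(5) -> [5]
Final queue (front to back): [5]


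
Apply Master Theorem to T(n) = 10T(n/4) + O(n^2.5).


a=10, b=4, c=2.5. log_4(10)=1.661 < c=2.5. Case 3: O(n^c) = O(n^2.500)
Complexity: O(n^2.500)


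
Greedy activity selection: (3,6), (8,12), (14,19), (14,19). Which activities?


Greedy: pick earliest-ending, then skip overlaps.
Selected (3 activities): [(3, 6), (8, 12), (14, 19)]


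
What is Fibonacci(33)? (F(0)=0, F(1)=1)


F(n)=F(n-1)+F(n-2)
...F(31)=1346269, F(32)=2178309, F(33)=3524578


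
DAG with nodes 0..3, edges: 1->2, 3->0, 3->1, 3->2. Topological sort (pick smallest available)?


Kahn's algorithm, process smallest node first
Order: [3, 0, 1, 2]


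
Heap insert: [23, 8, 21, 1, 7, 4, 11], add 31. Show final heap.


Append 31: [23, 8, 21, 1, 7, 4, 11, 31]
Bubble up: swap idx 7(31) with idx 3(1); swap idx 3(31) with idx 1(8); swap idx 1(31) with idx 0(23)
Result: [31, 23, 21, 8, 7, 4, 11, 1]


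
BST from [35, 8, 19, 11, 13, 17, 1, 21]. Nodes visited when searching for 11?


BST root = 35
Search for 11: compare at each node
Path: [35, 8, 19, 11]


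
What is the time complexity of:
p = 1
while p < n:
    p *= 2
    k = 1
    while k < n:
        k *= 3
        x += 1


Per nesting level: O(log n) * O(log n) = O((log n)^2)
Complexity: O((log n)^2)


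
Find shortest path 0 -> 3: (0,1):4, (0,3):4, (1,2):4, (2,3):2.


Dijkstra from 0:
Distances: {0: 0, 1: 4, 2: 6, 3: 4}
Shortest distance to 3 = 4, path = [0, 3]


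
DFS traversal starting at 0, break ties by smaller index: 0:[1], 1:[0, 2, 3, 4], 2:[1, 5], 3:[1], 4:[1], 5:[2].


DFS stack-based: start with [0]
Visit order: [0, 1, 2, 5, 3, 4]


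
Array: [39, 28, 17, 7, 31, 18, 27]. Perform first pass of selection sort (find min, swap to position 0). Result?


After one pass: [7, 28, 17, 39, 31, 18, 27]


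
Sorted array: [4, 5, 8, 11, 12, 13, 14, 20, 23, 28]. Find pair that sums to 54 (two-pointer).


Two pointers: lo=0, hi=9
No pair sums to 54


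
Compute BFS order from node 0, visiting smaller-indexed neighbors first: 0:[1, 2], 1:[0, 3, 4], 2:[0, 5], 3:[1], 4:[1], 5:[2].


BFS queue: start with [0]
Visit order: [0, 1, 2, 3, 4, 5]


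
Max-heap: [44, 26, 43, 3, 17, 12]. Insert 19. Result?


Append 19: [44, 26, 43, 3, 17, 12, 19]
Bubble up: no swaps needed
Result: [44, 26, 43, 3, 17, 12, 19]


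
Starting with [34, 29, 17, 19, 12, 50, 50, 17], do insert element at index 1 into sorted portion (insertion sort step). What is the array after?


After one pass: [29, 34, 17, 19, 12, 50, 50, 17]


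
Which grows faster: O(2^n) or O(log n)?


logarithmic grows slower than exponential
O(log n) is asymptotically smaller; O(2^n) grows faster


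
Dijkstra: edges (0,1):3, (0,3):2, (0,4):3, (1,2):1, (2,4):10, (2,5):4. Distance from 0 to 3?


Dijkstra from 0:
Distances: {0: 0, 1: 3, 2: 4, 3: 2, 4: 3, 5: 8}
Shortest distance to 3 = 2, path = [0, 3]


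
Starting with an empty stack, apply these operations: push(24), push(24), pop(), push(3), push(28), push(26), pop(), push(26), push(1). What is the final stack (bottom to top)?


push(24) -> [24]
push(24) -> [24, 24]
pop() returns 24 -> [24]
push(3) -> [24, 3]
push(28) -> [24, 3, 28]
push(26) -> [24, 3, 28, 26]
pop() returns 26 -> [24, 3, 28]
push(26) -> [24, 3, 28, 26]
push(1) -> [24, 3, 28, 26, 1]
Final stack (bottom to top): [24, 3, 28, 26, 1]


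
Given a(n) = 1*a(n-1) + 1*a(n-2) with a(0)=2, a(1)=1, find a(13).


Build bottom-up:
...a(11)=199, a(12)=322, a(13)=1*322+1*199=521


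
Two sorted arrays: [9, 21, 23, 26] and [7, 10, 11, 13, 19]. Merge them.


Compare heads, take smaller each step.
Merged: [7, 9, 10, 11, 13, 19, 21, 23, 26]


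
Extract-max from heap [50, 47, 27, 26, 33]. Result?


Max = 50
Replace root with last, heapify down
Resulting heap: [47, 33, 27, 26]


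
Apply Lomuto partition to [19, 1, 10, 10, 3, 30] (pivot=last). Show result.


Elements <= 30 go left of pivot.
Result: [19, 1, 10, 10, 3, 30], pivot at index 5


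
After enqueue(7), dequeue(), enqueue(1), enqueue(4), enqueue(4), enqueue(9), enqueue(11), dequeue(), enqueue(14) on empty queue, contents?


enqueue(7) -> [7]
dequeue() returns 7 -> []
enqueue(1) -> [1]
enqueue(4) -> [1, 4]
enqueue(4) -> [1, 4, 4]
enqueue(9) -> [1, 4, 4, 9]
enqueue(11) -> [1, 4, 4, 9, 11]
dequeue() returns 1 -> [4, 4, 9, 11]
enqueue(14) -> [4, 4, 9, 11, 14]
Final queue (front to back): [4, 4, 9, 11, 14]


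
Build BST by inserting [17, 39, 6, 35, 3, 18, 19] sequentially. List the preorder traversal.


Root = 17; build tree by BST insertion.
Preorder traversal: [17, 6, 3, 39, 35, 18, 19]


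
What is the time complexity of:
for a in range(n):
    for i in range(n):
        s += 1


Per nesting level: O(n) * O(n) = O(n^2)
Complexity: O(n^2)


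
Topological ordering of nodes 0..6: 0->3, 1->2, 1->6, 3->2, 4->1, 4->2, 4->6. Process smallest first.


Kahn's algorithm, process smallest node first
Order: [0, 3, 4, 1, 2, 5, 6]


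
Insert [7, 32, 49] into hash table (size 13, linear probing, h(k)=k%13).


Insertions: 7->slot 7; 32->slot 6; 49->slot 10
Table: [None, None, None, None, None, None, 32, 7, None, None, 49, None, None]


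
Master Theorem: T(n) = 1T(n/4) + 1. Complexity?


a=1, b=4, c=0. log_4(1)=0 = c=0. Case 2: O(n^c log n) = O(log n)
Complexity: O(log n)


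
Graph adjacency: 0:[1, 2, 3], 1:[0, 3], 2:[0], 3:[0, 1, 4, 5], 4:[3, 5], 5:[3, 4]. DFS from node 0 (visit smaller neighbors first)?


DFS stack-based: start with [0]
Visit order: [0, 1, 3, 4, 5, 2]


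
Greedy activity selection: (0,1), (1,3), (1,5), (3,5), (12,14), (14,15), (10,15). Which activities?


Greedy: pick earliest-ending, then skip overlaps.
Selected (5 activities): [(0, 1), (1, 3), (3, 5), (12, 14), (14, 15)]


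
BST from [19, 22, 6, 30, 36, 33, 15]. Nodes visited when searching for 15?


BST root = 19
Search for 15: compare at each node
Path: [19, 6, 15]


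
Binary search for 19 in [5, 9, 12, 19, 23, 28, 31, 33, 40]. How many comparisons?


Search for 19:
[0,8] mid=4 arr[4]=23
[0,3] mid=1 arr[1]=9
[2,3] mid=2 arr[2]=12
[3,3] mid=3 arr[3]=19
Total: 4 comparisons


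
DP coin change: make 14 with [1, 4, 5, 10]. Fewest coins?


dp[0]=0; dp[i]=1+min(dp[i-c] for c in coins)
...dp[9]=2, dp[10]=1, dp[11]=2, dp[12]=3, dp[13]=3, dp[14]=2
Minimum coins for 14 = 2


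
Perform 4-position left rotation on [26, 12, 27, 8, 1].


Left rotate by 4: [1, 26, 12, 27, 8]


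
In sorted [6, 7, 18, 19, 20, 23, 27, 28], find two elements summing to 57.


Two pointers: lo=0, hi=7
No pair sums to 57


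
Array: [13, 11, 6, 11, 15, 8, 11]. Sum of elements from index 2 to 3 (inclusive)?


Prefix sums: [0, 13, 24, 30, 41, 56, 64, 75]
Sum[2..3] = prefix[4] - prefix[2] = 41 - 24 = 17


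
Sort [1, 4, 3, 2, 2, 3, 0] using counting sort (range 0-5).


Count array: [1, 1, 2, 2, 1, 0]
Reconstruct: [0, 1, 2, 2, 3, 3, 4]


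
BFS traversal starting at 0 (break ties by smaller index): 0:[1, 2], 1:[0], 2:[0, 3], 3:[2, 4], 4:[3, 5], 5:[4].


BFS queue: start with [0]
Visit order: [0, 1, 2, 3, 4, 5]


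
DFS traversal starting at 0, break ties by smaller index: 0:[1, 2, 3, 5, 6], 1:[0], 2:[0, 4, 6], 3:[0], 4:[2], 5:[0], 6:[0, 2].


DFS stack-based: start with [0]
Visit order: [0, 1, 2, 4, 6, 3, 5]
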